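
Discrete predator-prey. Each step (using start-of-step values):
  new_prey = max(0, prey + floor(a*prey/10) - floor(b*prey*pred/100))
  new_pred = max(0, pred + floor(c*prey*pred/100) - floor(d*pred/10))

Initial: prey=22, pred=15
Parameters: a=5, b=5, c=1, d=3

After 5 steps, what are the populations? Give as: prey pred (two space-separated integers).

Answer: 14 7

Derivation:
Step 1: prey: 22+11-16=17; pred: 15+3-4=14
Step 2: prey: 17+8-11=14; pred: 14+2-4=12
Step 3: prey: 14+7-8=13; pred: 12+1-3=10
Step 4: prey: 13+6-6=13; pred: 10+1-3=8
Step 5: prey: 13+6-5=14; pred: 8+1-2=7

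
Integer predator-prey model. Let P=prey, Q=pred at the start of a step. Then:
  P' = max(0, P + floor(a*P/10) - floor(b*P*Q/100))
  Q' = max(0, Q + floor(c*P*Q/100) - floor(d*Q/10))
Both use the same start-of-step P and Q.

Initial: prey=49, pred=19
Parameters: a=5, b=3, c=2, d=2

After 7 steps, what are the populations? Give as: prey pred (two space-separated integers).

Answer: 0 32

Derivation:
Step 1: prey: 49+24-27=46; pred: 19+18-3=34
Step 2: prey: 46+23-46=23; pred: 34+31-6=59
Step 3: prey: 23+11-40=0; pred: 59+27-11=75
Step 4: prey: 0+0-0=0; pred: 75+0-15=60
Step 5: prey: 0+0-0=0; pred: 60+0-12=48
Step 6: prey: 0+0-0=0; pred: 48+0-9=39
Step 7: prey: 0+0-0=0; pred: 39+0-7=32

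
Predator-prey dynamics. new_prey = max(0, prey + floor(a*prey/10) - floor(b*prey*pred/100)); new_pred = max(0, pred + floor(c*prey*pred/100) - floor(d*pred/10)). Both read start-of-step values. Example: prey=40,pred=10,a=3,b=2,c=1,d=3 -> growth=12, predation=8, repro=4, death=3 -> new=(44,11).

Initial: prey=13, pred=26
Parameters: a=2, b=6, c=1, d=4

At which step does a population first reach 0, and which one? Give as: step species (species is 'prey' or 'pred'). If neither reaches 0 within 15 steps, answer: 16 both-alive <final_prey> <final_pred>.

Answer: 1 prey

Derivation:
Step 1: prey: 13+2-20=0; pred: 26+3-10=19
First extinction: prey at step 1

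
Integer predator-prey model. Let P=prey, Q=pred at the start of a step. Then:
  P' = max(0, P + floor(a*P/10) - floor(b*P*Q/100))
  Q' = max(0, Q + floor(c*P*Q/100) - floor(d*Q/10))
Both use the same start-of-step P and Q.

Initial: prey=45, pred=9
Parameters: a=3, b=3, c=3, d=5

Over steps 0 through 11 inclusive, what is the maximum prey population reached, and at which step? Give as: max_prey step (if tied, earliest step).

Answer: 46 1

Derivation:
Step 1: prey: 45+13-12=46; pred: 9+12-4=17
Step 2: prey: 46+13-23=36; pred: 17+23-8=32
Step 3: prey: 36+10-34=12; pred: 32+34-16=50
Step 4: prey: 12+3-18=0; pred: 50+18-25=43
Step 5: prey: 0+0-0=0; pred: 43+0-21=22
Step 6: prey: 0+0-0=0; pred: 22+0-11=11
Step 7: prey: 0+0-0=0; pred: 11+0-5=6
Step 8: prey: 0+0-0=0; pred: 6+0-3=3
Step 9: prey: 0+0-0=0; pred: 3+0-1=2
Step 10: prey: 0+0-0=0; pred: 2+0-1=1
Step 11: prey: 0+0-0=0; pred: 1+0-0=1
Max prey = 46 at step 1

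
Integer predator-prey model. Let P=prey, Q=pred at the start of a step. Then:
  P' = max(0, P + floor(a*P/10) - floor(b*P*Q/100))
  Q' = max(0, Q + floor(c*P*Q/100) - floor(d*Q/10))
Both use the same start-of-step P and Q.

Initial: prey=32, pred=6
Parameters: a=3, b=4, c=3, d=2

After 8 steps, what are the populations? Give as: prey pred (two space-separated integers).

Answer: 0 19

Derivation:
Step 1: prey: 32+9-7=34; pred: 6+5-1=10
Step 2: prey: 34+10-13=31; pred: 10+10-2=18
Step 3: prey: 31+9-22=18; pred: 18+16-3=31
Step 4: prey: 18+5-22=1; pred: 31+16-6=41
Step 5: prey: 1+0-1=0; pred: 41+1-8=34
Step 6: prey: 0+0-0=0; pred: 34+0-6=28
Step 7: prey: 0+0-0=0; pred: 28+0-5=23
Step 8: prey: 0+0-0=0; pred: 23+0-4=19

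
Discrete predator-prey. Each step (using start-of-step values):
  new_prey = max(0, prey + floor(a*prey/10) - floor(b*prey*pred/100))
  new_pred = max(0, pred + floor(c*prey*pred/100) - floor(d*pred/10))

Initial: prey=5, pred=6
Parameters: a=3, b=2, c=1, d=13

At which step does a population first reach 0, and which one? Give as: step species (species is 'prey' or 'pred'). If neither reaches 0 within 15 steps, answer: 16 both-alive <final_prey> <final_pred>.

Answer: 1 pred

Derivation:
Step 1: prey: 5+1-0=6; pred: 6+0-7=0
First extinction: pred at step 1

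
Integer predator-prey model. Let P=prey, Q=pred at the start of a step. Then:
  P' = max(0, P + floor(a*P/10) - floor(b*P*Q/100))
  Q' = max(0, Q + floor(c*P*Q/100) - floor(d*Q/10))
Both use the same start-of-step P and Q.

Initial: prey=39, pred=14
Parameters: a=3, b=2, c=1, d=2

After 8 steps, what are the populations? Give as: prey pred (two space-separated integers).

Answer: 8 26

Derivation:
Step 1: prey: 39+11-10=40; pred: 14+5-2=17
Step 2: prey: 40+12-13=39; pred: 17+6-3=20
Step 3: prey: 39+11-15=35; pred: 20+7-4=23
Step 4: prey: 35+10-16=29; pred: 23+8-4=27
Step 5: prey: 29+8-15=22; pred: 27+7-5=29
Step 6: prey: 22+6-12=16; pred: 29+6-5=30
Step 7: prey: 16+4-9=11; pred: 30+4-6=28
Step 8: prey: 11+3-6=8; pred: 28+3-5=26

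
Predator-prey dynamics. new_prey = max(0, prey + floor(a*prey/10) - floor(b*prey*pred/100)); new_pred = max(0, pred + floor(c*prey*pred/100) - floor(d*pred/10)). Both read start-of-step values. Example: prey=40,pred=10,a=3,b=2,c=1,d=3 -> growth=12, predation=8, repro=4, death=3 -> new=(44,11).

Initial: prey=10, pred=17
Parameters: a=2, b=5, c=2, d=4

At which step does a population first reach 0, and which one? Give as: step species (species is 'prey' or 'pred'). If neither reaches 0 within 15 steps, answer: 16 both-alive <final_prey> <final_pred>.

Answer: 16 both-alive 1 2

Derivation:
Step 1: prey: 10+2-8=4; pred: 17+3-6=14
Step 2: prey: 4+0-2=2; pred: 14+1-5=10
Step 3: prey: 2+0-1=1; pred: 10+0-4=6
Step 4: prey: 1+0-0=1; pred: 6+0-2=4
Step 5: prey: 1+0-0=1; pred: 4+0-1=3
Step 6: prey: 1+0-0=1; pred: 3+0-1=2
Step 7: prey: 1+0-0=1; pred: 2+0-0=2
Steps 8-15: state stable at prey=1, pred=2 (no change)
No extinction within 15 steps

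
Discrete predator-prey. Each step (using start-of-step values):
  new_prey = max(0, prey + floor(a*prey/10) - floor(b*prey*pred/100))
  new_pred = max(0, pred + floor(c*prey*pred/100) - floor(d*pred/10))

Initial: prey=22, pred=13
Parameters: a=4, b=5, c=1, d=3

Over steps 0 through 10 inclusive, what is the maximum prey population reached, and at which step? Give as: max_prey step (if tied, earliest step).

Answer: 36 10

Derivation:
Step 1: prey: 22+8-14=16; pred: 13+2-3=12
Step 2: prey: 16+6-9=13; pred: 12+1-3=10
Step 3: prey: 13+5-6=12; pred: 10+1-3=8
Step 4: prey: 12+4-4=12; pred: 8+0-2=6
Step 5: prey: 12+4-3=13; pred: 6+0-1=5
Step 6: prey: 13+5-3=15; pred: 5+0-1=4
Step 7: prey: 15+6-3=18; pred: 4+0-1=3
Step 8: prey: 18+7-2=23; pred: 3+0-0=3
Step 9: prey: 23+9-3=29; pred: 3+0-0=3
Step 10: prey: 29+11-4=36; pred: 3+0-0=3
Max prey = 36 at step 10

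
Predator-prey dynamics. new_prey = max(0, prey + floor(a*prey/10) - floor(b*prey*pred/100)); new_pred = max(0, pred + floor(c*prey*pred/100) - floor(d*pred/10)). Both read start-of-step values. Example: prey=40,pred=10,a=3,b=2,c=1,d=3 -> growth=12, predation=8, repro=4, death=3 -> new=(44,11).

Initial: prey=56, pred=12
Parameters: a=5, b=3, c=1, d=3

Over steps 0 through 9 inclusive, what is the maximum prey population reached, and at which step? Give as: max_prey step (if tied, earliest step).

Answer: 68 2

Derivation:
Step 1: prey: 56+28-20=64; pred: 12+6-3=15
Step 2: prey: 64+32-28=68; pred: 15+9-4=20
Step 3: prey: 68+34-40=62; pred: 20+13-6=27
Step 4: prey: 62+31-50=43; pred: 27+16-8=35
Step 5: prey: 43+21-45=19; pred: 35+15-10=40
Step 6: prey: 19+9-22=6; pred: 40+7-12=35
Step 7: prey: 6+3-6=3; pred: 35+2-10=27
Step 8: prey: 3+1-2=2; pred: 27+0-8=19
Step 9: prey: 2+1-1=2; pred: 19+0-5=14
Max prey = 68 at step 2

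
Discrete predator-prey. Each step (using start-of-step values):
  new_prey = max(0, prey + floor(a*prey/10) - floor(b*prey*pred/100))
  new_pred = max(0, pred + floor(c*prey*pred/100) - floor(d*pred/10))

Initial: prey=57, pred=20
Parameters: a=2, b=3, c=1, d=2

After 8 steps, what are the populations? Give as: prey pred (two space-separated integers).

Answer: 1 11

Derivation:
Step 1: prey: 57+11-34=34; pred: 20+11-4=27
Step 2: prey: 34+6-27=13; pred: 27+9-5=31
Step 3: prey: 13+2-12=3; pred: 31+4-6=29
Step 4: prey: 3+0-2=1; pred: 29+0-5=24
Step 5: prey: 1+0-0=1; pred: 24+0-4=20
Step 6: prey: 1+0-0=1; pred: 20+0-4=16
Step 7: prey: 1+0-0=1; pred: 16+0-3=13
Step 8: prey: 1+0-0=1; pred: 13+0-2=11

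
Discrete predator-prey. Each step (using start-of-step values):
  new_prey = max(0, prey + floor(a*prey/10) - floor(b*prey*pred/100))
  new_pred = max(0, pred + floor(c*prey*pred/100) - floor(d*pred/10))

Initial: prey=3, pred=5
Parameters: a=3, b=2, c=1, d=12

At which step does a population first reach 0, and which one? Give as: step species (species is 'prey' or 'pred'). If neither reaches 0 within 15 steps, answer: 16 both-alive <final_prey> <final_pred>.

Step 1: prey: 3+0-0=3; pred: 5+0-6=0
First extinction: pred at step 1

Answer: 1 pred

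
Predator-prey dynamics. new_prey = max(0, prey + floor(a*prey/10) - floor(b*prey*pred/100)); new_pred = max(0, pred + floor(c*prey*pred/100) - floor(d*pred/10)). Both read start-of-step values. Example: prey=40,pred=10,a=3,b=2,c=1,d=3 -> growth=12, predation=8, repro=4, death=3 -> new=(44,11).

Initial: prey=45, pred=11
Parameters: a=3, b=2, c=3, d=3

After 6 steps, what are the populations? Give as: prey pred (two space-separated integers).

Step 1: prey: 45+13-9=49; pred: 11+14-3=22
Step 2: prey: 49+14-21=42; pred: 22+32-6=48
Step 3: prey: 42+12-40=14; pred: 48+60-14=94
Step 4: prey: 14+4-26=0; pred: 94+39-28=105
Step 5: prey: 0+0-0=0; pred: 105+0-31=74
Step 6: prey: 0+0-0=0; pred: 74+0-22=52

Answer: 0 52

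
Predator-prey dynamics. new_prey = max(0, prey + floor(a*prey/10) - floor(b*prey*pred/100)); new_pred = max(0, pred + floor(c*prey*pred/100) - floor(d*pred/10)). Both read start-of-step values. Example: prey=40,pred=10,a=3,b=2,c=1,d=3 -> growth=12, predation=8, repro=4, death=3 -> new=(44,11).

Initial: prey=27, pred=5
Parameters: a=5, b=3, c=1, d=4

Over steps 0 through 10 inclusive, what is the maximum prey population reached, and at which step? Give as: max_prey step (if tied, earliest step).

Answer: 151 6

Derivation:
Step 1: prey: 27+13-4=36; pred: 5+1-2=4
Step 2: prey: 36+18-4=50; pred: 4+1-1=4
Step 3: prey: 50+25-6=69; pred: 4+2-1=5
Step 4: prey: 69+34-10=93; pred: 5+3-2=6
Step 5: prey: 93+46-16=123; pred: 6+5-2=9
Step 6: prey: 123+61-33=151; pred: 9+11-3=17
Step 7: prey: 151+75-77=149; pred: 17+25-6=36
Step 8: prey: 149+74-160=63; pred: 36+53-14=75
Step 9: prey: 63+31-141=0; pred: 75+47-30=92
Step 10: prey: 0+0-0=0; pred: 92+0-36=56
Max prey = 151 at step 6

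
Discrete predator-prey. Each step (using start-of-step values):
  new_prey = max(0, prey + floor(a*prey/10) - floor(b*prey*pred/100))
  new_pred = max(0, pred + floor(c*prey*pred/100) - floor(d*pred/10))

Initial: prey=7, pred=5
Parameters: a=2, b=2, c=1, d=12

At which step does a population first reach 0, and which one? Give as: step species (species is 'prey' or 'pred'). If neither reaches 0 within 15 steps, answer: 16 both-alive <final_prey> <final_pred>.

Answer: 1 pred

Derivation:
Step 1: prey: 7+1-0=8; pred: 5+0-6=0
First extinction: pred at step 1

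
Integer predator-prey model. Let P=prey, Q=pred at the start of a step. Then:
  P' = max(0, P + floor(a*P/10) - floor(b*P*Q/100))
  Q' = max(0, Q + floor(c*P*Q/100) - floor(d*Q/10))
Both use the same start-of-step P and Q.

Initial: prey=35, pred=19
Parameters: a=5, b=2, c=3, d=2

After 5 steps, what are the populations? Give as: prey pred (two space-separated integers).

Answer: 0 88

Derivation:
Step 1: prey: 35+17-13=39; pred: 19+19-3=35
Step 2: prey: 39+19-27=31; pred: 35+40-7=68
Step 3: prey: 31+15-42=4; pred: 68+63-13=118
Step 4: prey: 4+2-9=0; pred: 118+14-23=109
Step 5: prey: 0+0-0=0; pred: 109+0-21=88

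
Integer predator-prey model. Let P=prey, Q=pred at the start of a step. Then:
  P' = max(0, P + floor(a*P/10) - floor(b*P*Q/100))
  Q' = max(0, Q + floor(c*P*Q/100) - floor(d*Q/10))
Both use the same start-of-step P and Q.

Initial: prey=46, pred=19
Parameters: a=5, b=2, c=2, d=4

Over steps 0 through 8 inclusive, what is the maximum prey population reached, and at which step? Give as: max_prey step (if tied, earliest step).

Step 1: prey: 46+23-17=52; pred: 19+17-7=29
Step 2: prey: 52+26-30=48; pred: 29+30-11=48
Step 3: prey: 48+24-46=26; pred: 48+46-19=75
Step 4: prey: 26+13-39=0; pred: 75+39-30=84
Step 5: prey: 0+0-0=0; pred: 84+0-33=51
Step 6: prey: 0+0-0=0; pred: 51+0-20=31
Step 7: prey: 0+0-0=0; pred: 31+0-12=19
Step 8: prey: 0+0-0=0; pred: 19+0-7=12
Max prey = 52 at step 1

Answer: 52 1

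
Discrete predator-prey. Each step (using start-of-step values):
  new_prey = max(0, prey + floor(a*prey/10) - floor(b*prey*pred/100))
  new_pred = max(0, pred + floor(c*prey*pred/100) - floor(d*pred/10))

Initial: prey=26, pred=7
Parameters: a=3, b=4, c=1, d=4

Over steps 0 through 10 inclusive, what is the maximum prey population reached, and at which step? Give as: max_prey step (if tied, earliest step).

Step 1: prey: 26+7-7=26; pred: 7+1-2=6
Step 2: prey: 26+7-6=27; pred: 6+1-2=5
Step 3: prey: 27+8-5=30; pred: 5+1-2=4
Step 4: prey: 30+9-4=35; pred: 4+1-1=4
Step 5: prey: 35+10-5=40; pred: 4+1-1=4
Step 6: prey: 40+12-6=46; pred: 4+1-1=4
Step 7: prey: 46+13-7=52; pred: 4+1-1=4
Step 8: prey: 52+15-8=59; pred: 4+2-1=5
Step 9: prey: 59+17-11=65; pred: 5+2-2=5
Step 10: prey: 65+19-13=71; pred: 5+3-2=6
Max prey = 71 at step 10

Answer: 71 10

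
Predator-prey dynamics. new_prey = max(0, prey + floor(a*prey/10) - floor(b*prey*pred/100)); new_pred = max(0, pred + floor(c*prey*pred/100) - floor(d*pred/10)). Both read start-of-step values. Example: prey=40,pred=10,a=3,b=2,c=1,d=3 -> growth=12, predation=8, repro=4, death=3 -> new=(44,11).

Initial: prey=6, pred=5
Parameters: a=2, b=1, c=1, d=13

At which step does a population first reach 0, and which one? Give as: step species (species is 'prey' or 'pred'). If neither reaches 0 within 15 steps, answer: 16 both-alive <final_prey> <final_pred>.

Step 1: prey: 6+1-0=7; pred: 5+0-6=0
First extinction: pred at step 1

Answer: 1 pred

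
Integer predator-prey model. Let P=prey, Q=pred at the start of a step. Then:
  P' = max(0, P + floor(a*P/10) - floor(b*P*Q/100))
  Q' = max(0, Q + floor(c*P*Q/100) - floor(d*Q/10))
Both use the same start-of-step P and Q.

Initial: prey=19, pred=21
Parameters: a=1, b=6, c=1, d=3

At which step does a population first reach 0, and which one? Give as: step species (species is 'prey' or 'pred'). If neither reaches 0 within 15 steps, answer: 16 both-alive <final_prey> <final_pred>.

Answer: 1 prey

Derivation:
Step 1: prey: 19+1-23=0; pred: 21+3-6=18
First extinction: prey at step 1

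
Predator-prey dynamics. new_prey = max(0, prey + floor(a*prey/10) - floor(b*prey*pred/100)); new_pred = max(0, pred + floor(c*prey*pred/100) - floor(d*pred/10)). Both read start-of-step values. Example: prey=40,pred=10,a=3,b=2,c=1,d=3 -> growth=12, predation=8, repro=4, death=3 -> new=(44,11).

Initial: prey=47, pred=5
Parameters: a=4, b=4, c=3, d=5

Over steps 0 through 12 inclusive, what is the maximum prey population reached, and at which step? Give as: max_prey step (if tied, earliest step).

Step 1: prey: 47+18-9=56; pred: 5+7-2=10
Step 2: prey: 56+22-22=56; pred: 10+16-5=21
Step 3: prey: 56+22-47=31; pred: 21+35-10=46
Step 4: prey: 31+12-57=0; pred: 46+42-23=65
Step 5: prey: 0+0-0=0; pred: 65+0-32=33
Step 6: prey: 0+0-0=0; pred: 33+0-16=17
Step 7: prey: 0+0-0=0; pred: 17+0-8=9
Step 8: prey: 0+0-0=0; pred: 9+0-4=5
Step 9: prey: 0+0-0=0; pred: 5+0-2=3
Step 10: prey: 0+0-0=0; pred: 3+0-1=2
Step 11: prey: 0+0-0=0; pred: 2+0-1=1
Step 12: prey: 0+0-0=0; pred: 1+0-0=1
Max prey = 56 at step 1

Answer: 56 1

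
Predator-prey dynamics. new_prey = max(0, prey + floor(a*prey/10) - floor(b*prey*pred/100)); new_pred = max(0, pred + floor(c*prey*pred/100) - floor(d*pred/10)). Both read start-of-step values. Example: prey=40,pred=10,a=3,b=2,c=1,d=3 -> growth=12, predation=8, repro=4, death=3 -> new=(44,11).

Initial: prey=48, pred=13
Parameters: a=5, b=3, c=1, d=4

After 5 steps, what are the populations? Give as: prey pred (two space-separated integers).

Answer: 46 26

Derivation:
Step 1: prey: 48+24-18=54; pred: 13+6-5=14
Step 2: prey: 54+27-22=59; pred: 14+7-5=16
Step 3: prey: 59+29-28=60; pred: 16+9-6=19
Step 4: prey: 60+30-34=56; pred: 19+11-7=23
Step 5: prey: 56+28-38=46; pred: 23+12-9=26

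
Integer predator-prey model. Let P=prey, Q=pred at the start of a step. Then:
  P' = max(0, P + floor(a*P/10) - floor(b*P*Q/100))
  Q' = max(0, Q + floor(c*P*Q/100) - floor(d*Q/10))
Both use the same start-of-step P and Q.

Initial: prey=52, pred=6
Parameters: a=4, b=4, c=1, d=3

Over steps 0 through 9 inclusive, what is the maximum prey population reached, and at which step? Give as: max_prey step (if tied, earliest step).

Step 1: prey: 52+20-12=60; pred: 6+3-1=8
Step 2: prey: 60+24-19=65; pred: 8+4-2=10
Step 3: prey: 65+26-26=65; pred: 10+6-3=13
Step 4: prey: 65+26-33=58; pred: 13+8-3=18
Step 5: prey: 58+23-41=40; pred: 18+10-5=23
Step 6: prey: 40+16-36=20; pred: 23+9-6=26
Step 7: prey: 20+8-20=8; pred: 26+5-7=24
Step 8: prey: 8+3-7=4; pred: 24+1-7=18
Step 9: prey: 4+1-2=3; pred: 18+0-5=13
Max prey = 65 at step 2

Answer: 65 2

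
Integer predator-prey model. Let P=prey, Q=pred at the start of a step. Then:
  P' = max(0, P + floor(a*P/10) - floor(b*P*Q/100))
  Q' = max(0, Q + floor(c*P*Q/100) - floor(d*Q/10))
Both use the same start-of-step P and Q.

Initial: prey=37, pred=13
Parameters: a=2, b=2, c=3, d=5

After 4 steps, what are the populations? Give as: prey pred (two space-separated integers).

Answer: 5 41

Derivation:
Step 1: prey: 37+7-9=35; pred: 13+14-6=21
Step 2: prey: 35+7-14=28; pred: 21+22-10=33
Step 3: prey: 28+5-18=15; pred: 33+27-16=44
Step 4: prey: 15+3-13=5; pred: 44+19-22=41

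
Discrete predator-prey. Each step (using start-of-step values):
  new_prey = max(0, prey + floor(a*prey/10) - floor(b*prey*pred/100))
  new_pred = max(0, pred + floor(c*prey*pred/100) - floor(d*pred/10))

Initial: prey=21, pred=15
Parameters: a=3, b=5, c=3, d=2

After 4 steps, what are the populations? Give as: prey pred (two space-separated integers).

Step 1: prey: 21+6-15=12; pred: 15+9-3=21
Step 2: prey: 12+3-12=3; pred: 21+7-4=24
Step 3: prey: 3+0-3=0; pred: 24+2-4=22
Step 4: prey: 0+0-0=0; pred: 22+0-4=18

Answer: 0 18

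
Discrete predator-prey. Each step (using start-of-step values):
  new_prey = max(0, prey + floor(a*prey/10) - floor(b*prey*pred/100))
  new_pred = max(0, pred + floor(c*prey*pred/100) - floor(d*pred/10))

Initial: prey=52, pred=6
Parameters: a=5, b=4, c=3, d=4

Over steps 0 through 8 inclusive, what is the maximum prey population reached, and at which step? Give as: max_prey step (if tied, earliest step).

Answer: 66 1

Derivation:
Step 1: prey: 52+26-12=66; pred: 6+9-2=13
Step 2: prey: 66+33-34=65; pred: 13+25-5=33
Step 3: prey: 65+32-85=12; pred: 33+64-13=84
Step 4: prey: 12+6-40=0; pred: 84+30-33=81
Step 5: prey: 0+0-0=0; pred: 81+0-32=49
Step 6: prey: 0+0-0=0; pred: 49+0-19=30
Step 7: prey: 0+0-0=0; pred: 30+0-12=18
Step 8: prey: 0+0-0=0; pred: 18+0-7=11
Max prey = 66 at step 1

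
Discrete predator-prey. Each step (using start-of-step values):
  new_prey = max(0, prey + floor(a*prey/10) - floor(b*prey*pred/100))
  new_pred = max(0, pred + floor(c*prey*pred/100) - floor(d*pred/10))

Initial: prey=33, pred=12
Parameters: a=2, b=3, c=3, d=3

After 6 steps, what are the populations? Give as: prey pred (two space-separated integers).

Answer: 1 16

Derivation:
Step 1: prey: 33+6-11=28; pred: 12+11-3=20
Step 2: prey: 28+5-16=17; pred: 20+16-6=30
Step 3: prey: 17+3-15=5; pred: 30+15-9=36
Step 4: prey: 5+1-5=1; pred: 36+5-10=31
Step 5: prey: 1+0-0=1; pred: 31+0-9=22
Step 6: prey: 1+0-0=1; pred: 22+0-6=16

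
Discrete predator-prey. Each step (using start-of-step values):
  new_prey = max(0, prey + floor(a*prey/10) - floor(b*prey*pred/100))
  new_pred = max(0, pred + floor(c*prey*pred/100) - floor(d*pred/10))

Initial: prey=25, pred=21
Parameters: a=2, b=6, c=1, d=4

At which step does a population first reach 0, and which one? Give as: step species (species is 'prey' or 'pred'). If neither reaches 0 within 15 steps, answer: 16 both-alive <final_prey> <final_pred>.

Step 1: prey: 25+5-31=0; pred: 21+5-8=18
First extinction: prey at step 1

Answer: 1 prey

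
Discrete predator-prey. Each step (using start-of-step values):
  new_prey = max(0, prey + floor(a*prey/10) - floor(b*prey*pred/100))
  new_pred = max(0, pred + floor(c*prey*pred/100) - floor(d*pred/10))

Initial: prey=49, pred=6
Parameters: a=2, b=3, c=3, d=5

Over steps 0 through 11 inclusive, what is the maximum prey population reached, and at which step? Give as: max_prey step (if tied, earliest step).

Answer: 50 1

Derivation:
Step 1: prey: 49+9-8=50; pred: 6+8-3=11
Step 2: prey: 50+10-16=44; pred: 11+16-5=22
Step 3: prey: 44+8-29=23; pred: 22+29-11=40
Step 4: prey: 23+4-27=0; pred: 40+27-20=47
Step 5: prey: 0+0-0=0; pred: 47+0-23=24
Step 6: prey: 0+0-0=0; pred: 24+0-12=12
Step 7: prey: 0+0-0=0; pred: 12+0-6=6
Step 8: prey: 0+0-0=0; pred: 6+0-3=3
Step 9: prey: 0+0-0=0; pred: 3+0-1=2
Step 10: prey: 0+0-0=0; pred: 2+0-1=1
Step 11: prey: 0+0-0=0; pred: 1+0-0=1
Max prey = 50 at step 1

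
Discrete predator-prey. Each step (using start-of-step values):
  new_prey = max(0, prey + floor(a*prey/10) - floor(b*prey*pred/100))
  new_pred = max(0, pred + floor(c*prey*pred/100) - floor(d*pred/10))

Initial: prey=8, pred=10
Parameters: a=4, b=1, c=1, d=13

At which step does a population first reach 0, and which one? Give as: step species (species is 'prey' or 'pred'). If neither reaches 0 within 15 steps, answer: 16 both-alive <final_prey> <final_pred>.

Answer: 1 pred

Derivation:
Step 1: prey: 8+3-0=11; pred: 10+0-13=0
First extinction: pred at step 1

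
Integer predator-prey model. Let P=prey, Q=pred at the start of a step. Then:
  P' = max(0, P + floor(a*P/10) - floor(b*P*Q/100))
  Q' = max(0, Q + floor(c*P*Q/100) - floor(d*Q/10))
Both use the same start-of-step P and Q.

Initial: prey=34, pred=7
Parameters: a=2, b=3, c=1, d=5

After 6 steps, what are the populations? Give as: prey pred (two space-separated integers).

Answer: 50 3

Derivation:
Step 1: prey: 34+6-7=33; pred: 7+2-3=6
Step 2: prey: 33+6-5=34; pred: 6+1-3=4
Step 3: prey: 34+6-4=36; pred: 4+1-2=3
Step 4: prey: 36+7-3=40; pred: 3+1-1=3
Step 5: prey: 40+8-3=45; pred: 3+1-1=3
Step 6: prey: 45+9-4=50; pred: 3+1-1=3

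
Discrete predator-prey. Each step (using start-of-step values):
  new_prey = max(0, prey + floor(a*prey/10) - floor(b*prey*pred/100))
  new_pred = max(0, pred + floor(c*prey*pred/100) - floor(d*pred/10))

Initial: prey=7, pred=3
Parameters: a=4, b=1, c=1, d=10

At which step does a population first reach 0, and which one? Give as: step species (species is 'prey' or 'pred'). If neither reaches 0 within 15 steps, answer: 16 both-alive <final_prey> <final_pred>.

Step 1: prey: 7+2-0=9; pred: 3+0-3=0
First extinction: pred at step 1

Answer: 1 pred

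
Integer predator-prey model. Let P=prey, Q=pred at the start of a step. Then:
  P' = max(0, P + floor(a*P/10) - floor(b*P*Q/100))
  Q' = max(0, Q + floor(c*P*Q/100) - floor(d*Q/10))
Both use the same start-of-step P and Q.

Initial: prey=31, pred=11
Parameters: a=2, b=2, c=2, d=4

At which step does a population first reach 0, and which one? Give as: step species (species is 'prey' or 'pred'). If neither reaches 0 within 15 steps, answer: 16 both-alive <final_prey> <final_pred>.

Answer: 16 both-alive 14 2

Derivation:
Step 1: prey: 31+6-6=31; pred: 11+6-4=13
Step 2: prey: 31+6-8=29; pred: 13+8-5=16
Step 3: prey: 29+5-9=25; pred: 16+9-6=19
Step 4: prey: 25+5-9=21; pred: 19+9-7=21
Step 5: prey: 21+4-8=17; pred: 21+8-8=21
Step 6: prey: 17+3-7=13; pred: 21+7-8=20
Step 7: prey: 13+2-5=10; pred: 20+5-8=17
Step 8: prey: 10+2-3=9; pred: 17+3-6=14
Step 9: prey: 9+1-2=8; pred: 14+2-5=11
Step 10: prey: 8+1-1=8; pred: 11+1-4=8
Step 11: prey: 8+1-1=8; pred: 8+1-3=6
Step 12: prey: 8+1-0=9; pred: 6+0-2=4
Step 13: prey: 9+1-0=10; pred: 4+0-1=3
Step 14: prey: 10+2-0=12; pred: 3+0-1=2
Step 15: prey: 12+2-0=14; pred: 2+0-0=2
No extinction within 15 steps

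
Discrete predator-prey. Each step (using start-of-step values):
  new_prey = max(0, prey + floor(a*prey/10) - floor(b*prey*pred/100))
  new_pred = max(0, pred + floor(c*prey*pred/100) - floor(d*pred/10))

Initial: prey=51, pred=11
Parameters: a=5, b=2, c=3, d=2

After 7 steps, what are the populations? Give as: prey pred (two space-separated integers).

Answer: 0 103

Derivation:
Step 1: prey: 51+25-11=65; pred: 11+16-2=25
Step 2: prey: 65+32-32=65; pred: 25+48-5=68
Step 3: prey: 65+32-88=9; pred: 68+132-13=187
Step 4: prey: 9+4-33=0; pred: 187+50-37=200
Step 5: prey: 0+0-0=0; pred: 200+0-40=160
Step 6: prey: 0+0-0=0; pred: 160+0-32=128
Step 7: prey: 0+0-0=0; pred: 128+0-25=103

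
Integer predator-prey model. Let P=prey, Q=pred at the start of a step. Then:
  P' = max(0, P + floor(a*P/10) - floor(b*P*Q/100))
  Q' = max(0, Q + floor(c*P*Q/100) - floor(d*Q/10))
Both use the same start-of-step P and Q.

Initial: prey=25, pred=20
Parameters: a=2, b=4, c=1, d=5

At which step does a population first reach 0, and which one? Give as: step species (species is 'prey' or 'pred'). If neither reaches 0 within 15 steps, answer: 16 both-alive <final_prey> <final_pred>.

Step 1: prey: 25+5-20=10; pred: 20+5-10=15
Step 2: prey: 10+2-6=6; pred: 15+1-7=9
Step 3: prey: 6+1-2=5; pred: 9+0-4=5
Step 4: prey: 5+1-1=5; pred: 5+0-2=3
Step 5: prey: 5+1-0=6; pred: 3+0-1=2
Step 6: prey: 6+1-0=7; pred: 2+0-1=1
Step 7: prey: 7+1-0=8; pred: 1+0-0=1
Step 8: prey: 8+1-0=9; pred: 1+0-0=1
Step 9: prey: 9+1-0=10; pred: 1+0-0=1
Step 10: prey: 10+2-0=12; pred: 1+0-0=1
Step 11: prey: 12+2-0=14; pred: 1+0-0=1
Step 12: prey: 14+2-0=16; pred: 1+0-0=1
Step 13: prey: 16+3-0=19; pred: 1+0-0=1
Step 14: prey: 19+3-0=22; pred: 1+0-0=1
Step 15: prey: 22+4-0=26; pred: 1+0-0=1
No extinction within 15 steps

Answer: 16 both-alive 26 1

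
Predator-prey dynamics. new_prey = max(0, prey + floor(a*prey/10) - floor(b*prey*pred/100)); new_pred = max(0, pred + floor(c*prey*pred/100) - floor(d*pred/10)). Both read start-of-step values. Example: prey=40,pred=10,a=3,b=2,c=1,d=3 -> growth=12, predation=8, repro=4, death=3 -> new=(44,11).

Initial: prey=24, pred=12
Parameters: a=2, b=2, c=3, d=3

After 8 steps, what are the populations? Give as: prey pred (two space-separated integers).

Step 1: prey: 24+4-5=23; pred: 12+8-3=17
Step 2: prey: 23+4-7=20; pred: 17+11-5=23
Step 3: prey: 20+4-9=15; pred: 23+13-6=30
Step 4: prey: 15+3-9=9; pred: 30+13-9=34
Step 5: prey: 9+1-6=4; pred: 34+9-10=33
Step 6: prey: 4+0-2=2; pred: 33+3-9=27
Step 7: prey: 2+0-1=1; pred: 27+1-8=20
Step 8: prey: 1+0-0=1; pred: 20+0-6=14

Answer: 1 14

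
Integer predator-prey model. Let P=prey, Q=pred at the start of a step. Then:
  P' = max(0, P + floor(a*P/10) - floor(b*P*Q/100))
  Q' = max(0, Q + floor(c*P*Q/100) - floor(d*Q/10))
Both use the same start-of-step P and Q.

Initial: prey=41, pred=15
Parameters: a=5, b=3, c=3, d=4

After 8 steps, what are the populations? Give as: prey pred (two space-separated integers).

Step 1: prey: 41+20-18=43; pred: 15+18-6=27
Step 2: prey: 43+21-34=30; pred: 27+34-10=51
Step 3: prey: 30+15-45=0; pred: 51+45-20=76
Step 4: prey: 0+0-0=0; pred: 76+0-30=46
Step 5: prey: 0+0-0=0; pred: 46+0-18=28
Step 6: prey: 0+0-0=0; pred: 28+0-11=17
Step 7: prey: 0+0-0=0; pred: 17+0-6=11
Step 8: prey: 0+0-0=0; pred: 11+0-4=7

Answer: 0 7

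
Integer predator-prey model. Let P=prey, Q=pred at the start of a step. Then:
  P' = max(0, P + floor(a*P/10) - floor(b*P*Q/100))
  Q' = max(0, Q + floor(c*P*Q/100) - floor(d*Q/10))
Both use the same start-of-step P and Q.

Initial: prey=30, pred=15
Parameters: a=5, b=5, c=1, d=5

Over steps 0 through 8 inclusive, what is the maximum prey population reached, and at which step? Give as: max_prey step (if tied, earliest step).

Step 1: prey: 30+15-22=23; pred: 15+4-7=12
Step 2: prey: 23+11-13=21; pred: 12+2-6=8
Step 3: prey: 21+10-8=23; pred: 8+1-4=5
Step 4: prey: 23+11-5=29; pred: 5+1-2=4
Step 5: prey: 29+14-5=38; pred: 4+1-2=3
Step 6: prey: 38+19-5=52; pred: 3+1-1=3
Step 7: prey: 52+26-7=71; pred: 3+1-1=3
Step 8: prey: 71+35-10=96; pred: 3+2-1=4
Max prey = 96 at step 8

Answer: 96 8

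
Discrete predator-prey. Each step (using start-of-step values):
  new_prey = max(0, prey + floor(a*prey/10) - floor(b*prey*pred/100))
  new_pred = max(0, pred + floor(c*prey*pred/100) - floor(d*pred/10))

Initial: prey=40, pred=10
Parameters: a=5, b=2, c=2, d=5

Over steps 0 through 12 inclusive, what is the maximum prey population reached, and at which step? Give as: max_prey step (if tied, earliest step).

Answer: 71 3

Derivation:
Step 1: prey: 40+20-8=52; pred: 10+8-5=13
Step 2: prey: 52+26-13=65; pred: 13+13-6=20
Step 3: prey: 65+32-26=71; pred: 20+26-10=36
Step 4: prey: 71+35-51=55; pred: 36+51-18=69
Step 5: prey: 55+27-75=7; pred: 69+75-34=110
Step 6: prey: 7+3-15=0; pred: 110+15-55=70
Step 7: prey: 0+0-0=0; pred: 70+0-35=35
Step 8: prey: 0+0-0=0; pred: 35+0-17=18
Step 9: prey: 0+0-0=0; pred: 18+0-9=9
Step 10: prey: 0+0-0=0; pred: 9+0-4=5
Step 11: prey: 0+0-0=0; pred: 5+0-2=3
Step 12: prey: 0+0-0=0; pred: 3+0-1=2
Max prey = 71 at step 3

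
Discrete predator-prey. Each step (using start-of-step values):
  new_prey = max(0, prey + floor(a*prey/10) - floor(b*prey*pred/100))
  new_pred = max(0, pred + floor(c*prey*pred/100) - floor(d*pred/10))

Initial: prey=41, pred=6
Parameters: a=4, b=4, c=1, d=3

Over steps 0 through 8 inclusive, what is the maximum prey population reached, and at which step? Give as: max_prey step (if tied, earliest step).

Answer: 58 3

Derivation:
Step 1: prey: 41+16-9=48; pred: 6+2-1=7
Step 2: prey: 48+19-13=54; pred: 7+3-2=8
Step 3: prey: 54+21-17=58; pred: 8+4-2=10
Step 4: prey: 58+23-23=58; pred: 10+5-3=12
Step 5: prey: 58+23-27=54; pred: 12+6-3=15
Step 6: prey: 54+21-32=43; pred: 15+8-4=19
Step 7: prey: 43+17-32=28; pred: 19+8-5=22
Step 8: prey: 28+11-24=15; pred: 22+6-6=22
Max prey = 58 at step 3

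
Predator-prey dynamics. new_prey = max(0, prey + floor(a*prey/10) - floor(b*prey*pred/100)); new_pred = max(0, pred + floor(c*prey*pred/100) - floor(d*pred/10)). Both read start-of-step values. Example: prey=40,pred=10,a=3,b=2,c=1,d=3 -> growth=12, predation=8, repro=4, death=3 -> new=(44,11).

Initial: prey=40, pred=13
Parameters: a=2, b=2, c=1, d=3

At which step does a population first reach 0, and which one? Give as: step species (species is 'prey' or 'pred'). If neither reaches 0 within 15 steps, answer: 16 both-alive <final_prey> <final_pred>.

Answer: 16 both-alive 22 6

Derivation:
Step 1: prey: 40+8-10=38; pred: 13+5-3=15
Step 2: prey: 38+7-11=34; pred: 15+5-4=16
Step 3: prey: 34+6-10=30; pred: 16+5-4=17
Step 4: prey: 30+6-10=26; pred: 17+5-5=17
Step 5: prey: 26+5-8=23; pred: 17+4-5=16
Step 6: prey: 23+4-7=20; pred: 16+3-4=15
Step 7: prey: 20+4-6=18; pred: 15+3-4=14
Step 8: prey: 18+3-5=16; pred: 14+2-4=12
Step 9: prey: 16+3-3=16; pred: 12+1-3=10
Step 10: prey: 16+3-3=16; pred: 10+1-3=8
Step 11: prey: 16+3-2=17; pred: 8+1-2=7
Step 12: prey: 17+3-2=18; pred: 7+1-2=6
Step 13: prey: 18+3-2=19; pred: 6+1-1=6
Step 14: prey: 19+3-2=20; pred: 6+1-1=6
Step 15: prey: 20+4-2=22; pred: 6+1-1=6
No extinction within 15 steps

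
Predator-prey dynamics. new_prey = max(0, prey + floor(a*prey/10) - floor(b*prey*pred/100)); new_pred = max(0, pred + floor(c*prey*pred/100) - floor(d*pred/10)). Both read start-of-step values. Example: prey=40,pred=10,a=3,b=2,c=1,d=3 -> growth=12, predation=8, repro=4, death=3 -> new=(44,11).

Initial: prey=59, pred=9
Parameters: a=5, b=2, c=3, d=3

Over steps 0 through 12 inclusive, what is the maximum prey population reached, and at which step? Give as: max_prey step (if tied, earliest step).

Step 1: prey: 59+29-10=78; pred: 9+15-2=22
Step 2: prey: 78+39-34=83; pred: 22+51-6=67
Step 3: prey: 83+41-111=13; pred: 67+166-20=213
Step 4: prey: 13+6-55=0; pred: 213+83-63=233
Step 5: prey: 0+0-0=0; pred: 233+0-69=164
Step 6: prey: 0+0-0=0; pred: 164+0-49=115
Step 7: prey: 0+0-0=0; pred: 115+0-34=81
Step 8: prey: 0+0-0=0; pred: 81+0-24=57
Step 9: prey: 0+0-0=0; pred: 57+0-17=40
Step 10: prey: 0+0-0=0; pred: 40+0-12=28
Step 11: prey: 0+0-0=0; pred: 28+0-8=20
Step 12: prey: 0+0-0=0; pred: 20+0-6=14
Max prey = 83 at step 2

Answer: 83 2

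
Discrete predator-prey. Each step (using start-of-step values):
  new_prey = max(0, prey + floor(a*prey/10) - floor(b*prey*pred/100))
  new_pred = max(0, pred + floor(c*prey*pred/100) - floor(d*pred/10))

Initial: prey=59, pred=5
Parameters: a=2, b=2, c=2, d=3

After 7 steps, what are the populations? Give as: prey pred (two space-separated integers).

Step 1: prey: 59+11-5=65; pred: 5+5-1=9
Step 2: prey: 65+13-11=67; pred: 9+11-2=18
Step 3: prey: 67+13-24=56; pred: 18+24-5=37
Step 4: prey: 56+11-41=26; pred: 37+41-11=67
Step 5: prey: 26+5-34=0; pred: 67+34-20=81
Step 6: prey: 0+0-0=0; pred: 81+0-24=57
Step 7: prey: 0+0-0=0; pred: 57+0-17=40

Answer: 0 40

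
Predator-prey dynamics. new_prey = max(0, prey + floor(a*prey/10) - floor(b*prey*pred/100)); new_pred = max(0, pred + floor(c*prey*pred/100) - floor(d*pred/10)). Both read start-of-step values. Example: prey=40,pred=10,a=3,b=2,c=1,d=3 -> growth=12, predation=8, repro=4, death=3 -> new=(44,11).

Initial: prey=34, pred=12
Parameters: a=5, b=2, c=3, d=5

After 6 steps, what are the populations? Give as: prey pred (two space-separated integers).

Step 1: prey: 34+17-8=43; pred: 12+12-6=18
Step 2: prey: 43+21-15=49; pred: 18+23-9=32
Step 3: prey: 49+24-31=42; pred: 32+47-16=63
Step 4: prey: 42+21-52=11; pred: 63+79-31=111
Step 5: prey: 11+5-24=0; pred: 111+36-55=92
Step 6: prey: 0+0-0=0; pred: 92+0-46=46

Answer: 0 46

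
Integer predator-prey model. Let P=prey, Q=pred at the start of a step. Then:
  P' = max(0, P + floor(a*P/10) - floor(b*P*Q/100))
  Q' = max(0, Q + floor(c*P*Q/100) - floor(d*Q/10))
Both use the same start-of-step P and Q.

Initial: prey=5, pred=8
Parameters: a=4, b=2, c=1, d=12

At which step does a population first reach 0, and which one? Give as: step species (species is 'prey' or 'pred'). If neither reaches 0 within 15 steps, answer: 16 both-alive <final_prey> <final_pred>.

Step 1: prey: 5+2-0=7; pred: 8+0-9=0
First extinction: pred at step 1

Answer: 1 pred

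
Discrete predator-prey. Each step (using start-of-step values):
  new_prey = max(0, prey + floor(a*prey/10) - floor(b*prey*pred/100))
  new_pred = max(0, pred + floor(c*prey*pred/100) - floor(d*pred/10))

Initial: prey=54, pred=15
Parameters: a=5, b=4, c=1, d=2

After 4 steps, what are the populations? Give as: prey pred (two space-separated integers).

Step 1: prey: 54+27-32=49; pred: 15+8-3=20
Step 2: prey: 49+24-39=34; pred: 20+9-4=25
Step 3: prey: 34+17-34=17; pred: 25+8-5=28
Step 4: prey: 17+8-19=6; pred: 28+4-5=27

Answer: 6 27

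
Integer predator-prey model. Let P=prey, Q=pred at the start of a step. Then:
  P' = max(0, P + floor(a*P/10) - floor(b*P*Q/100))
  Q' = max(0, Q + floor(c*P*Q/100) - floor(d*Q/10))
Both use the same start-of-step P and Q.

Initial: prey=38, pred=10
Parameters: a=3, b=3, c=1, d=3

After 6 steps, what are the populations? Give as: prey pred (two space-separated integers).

Step 1: prey: 38+11-11=38; pred: 10+3-3=10
Step 2: prey: 38+11-11=38; pred: 10+3-3=10
Step 3: prey: 38+11-11=38; pred: 10+3-3=10
Step 4: prey: 38+11-11=38; pred: 10+3-3=10
Step 5: prey: 38+11-11=38; pred: 10+3-3=10
Step 6: prey: 38+11-11=38; pred: 10+3-3=10

Answer: 38 10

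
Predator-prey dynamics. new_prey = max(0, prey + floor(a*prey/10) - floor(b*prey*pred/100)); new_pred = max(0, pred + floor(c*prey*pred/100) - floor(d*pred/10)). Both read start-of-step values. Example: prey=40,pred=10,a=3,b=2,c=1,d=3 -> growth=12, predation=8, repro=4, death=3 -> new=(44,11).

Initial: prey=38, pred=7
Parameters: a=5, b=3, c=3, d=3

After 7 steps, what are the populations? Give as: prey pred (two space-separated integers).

Step 1: prey: 38+19-7=50; pred: 7+7-2=12
Step 2: prey: 50+25-18=57; pred: 12+18-3=27
Step 3: prey: 57+28-46=39; pred: 27+46-8=65
Step 4: prey: 39+19-76=0; pred: 65+76-19=122
Step 5: prey: 0+0-0=0; pred: 122+0-36=86
Step 6: prey: 0+0-0=0; pred: 86+0-25=61
Step 7: prey: 0+0-0=0; pred: 61+0-18=43

Answer: 0 43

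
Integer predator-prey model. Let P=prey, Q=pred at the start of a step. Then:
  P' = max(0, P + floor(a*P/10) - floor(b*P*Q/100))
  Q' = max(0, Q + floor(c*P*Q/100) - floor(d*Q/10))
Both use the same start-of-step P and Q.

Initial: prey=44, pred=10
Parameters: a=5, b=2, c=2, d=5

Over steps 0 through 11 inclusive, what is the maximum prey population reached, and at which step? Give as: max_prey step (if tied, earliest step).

Step 1: prey: 44+22-8=58; pred: 10+8-5=13
Step 2: prey: 58+29-15=72; pred: 13+15-6=22
Step 3: prey: 72+36-31=77; pred: 22+31-11=42
Step 4: prey: 77+38-64=51; pred: 42+64-21=85
Step 5: prey: 51+25-86=0; pred: 85+86-42=129
Step 6: prey: 0+0-0=0; pred: 129+0-64=65
Step 7: prey: 0+0-0=0; pred: 65+0-32=33
Step 8: prey: 0+0-0=0; pred: 33+0-16=17
Step 9: prey: 0+0-0=0; pred: 17+0-8=9
Step 10: prey: 0+0-0=0; pred: 9+0-4=5
Step 11: prey: 0+0-0=0; pred: 5+0-2=3
Max prey = 77 at step 3

Answer: 77 3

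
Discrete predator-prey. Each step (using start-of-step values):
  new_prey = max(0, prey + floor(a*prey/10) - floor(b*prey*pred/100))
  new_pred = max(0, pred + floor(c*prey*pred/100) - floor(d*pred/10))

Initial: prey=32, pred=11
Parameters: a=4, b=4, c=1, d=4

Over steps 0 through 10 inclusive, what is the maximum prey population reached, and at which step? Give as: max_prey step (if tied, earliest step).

Step 1: prey: 32+12-14=30; pred: 11+3-4=10
Step 2: prey: 30+12-12=30; pred: 10+3-4=9
Step 3: prey: 30+12-10=32; pred: 9+2-3=8
Step 4: prey: 32+12-10=34; pred: 8+2-3=7
Step 5: prey: 34+13-9=38; pred: 7+2-2=7
Step 6: prey: 38+15-10=43; pred: 7+2-2=7
Step 7: prey: 43+17-12=48; pred: 7+3-2=8
Step 8: prey: 48+19-15=52; pred: 8+3-3=8
Step 9: prey: 52+20-16=56; pred: 8+4-3=9
Step 10: prey: 56+22-20=58; pred: 9+5-3=11
Max prey = 58 at step 10

Answer: 58 10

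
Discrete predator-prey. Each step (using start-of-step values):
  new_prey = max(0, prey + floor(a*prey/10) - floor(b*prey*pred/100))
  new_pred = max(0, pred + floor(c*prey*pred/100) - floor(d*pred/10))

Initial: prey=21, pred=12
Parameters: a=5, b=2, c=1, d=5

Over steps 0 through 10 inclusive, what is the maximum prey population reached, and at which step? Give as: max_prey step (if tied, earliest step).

Step 1: prey: 21+10-5=26; pred: 12+2-6=8
Step 2: prey: 26+13-4=35; pred: 8+2-4=6
Step 3: prey: 35+17-4=48; pred: 6+2-3=5
Step 4: prey: 48+24-4=68; pred: 5+2-2=5
Step 5: prey: 68+34-6=96; pred: 5+3-2=6
Step 6: prey: 96+48-11=133; pred: 6+5-3=8
Step 7: prey: 133+66-21=178; pred: 8+10-4=14
Step 8: prey: 178+89-49=218; pred: 14+24-7=31
Step 9: prey: 218+109-135=192; pred: 31+67-15=83
Step 10: prey: 192+96-318=0; pred: 83+159-41=201
Max prey = 218 at step 8

Answer: 218 8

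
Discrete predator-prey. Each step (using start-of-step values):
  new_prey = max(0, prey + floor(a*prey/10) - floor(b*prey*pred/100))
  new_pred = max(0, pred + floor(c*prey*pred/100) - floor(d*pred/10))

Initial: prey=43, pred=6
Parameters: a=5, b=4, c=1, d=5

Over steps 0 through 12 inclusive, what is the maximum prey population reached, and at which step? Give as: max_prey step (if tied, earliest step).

Step 1: prey: 43+21-10=54; pred: 6+2-3=5
Step 2: prey: 54+27-10=71; pred: 5+2-2=5
Step 3: prey: 71+35-14=92; pred: 5+3-2=6
Step 4: prey: 92+46-22=116; pred: 6+5-3=8
Step 5: prey: 116+58-37=137; pred: 8+9-4=13
Step 6: prey: 137+68-71=134; pred: 13+17-6=24
Step 7: prey: 134+67-128=73; pred: 24+32-12=44
Step 8: prey: 73+36-128=0; pred: 44+32-22=54
Step 9: prey: 0+0-0=0; pred: 54+0-27=27
Step 10: prey: 0+0-0=0; pred: 27+0-13=14
Step 11: prey: 0+0-0=0; pred: 14+0-7=7
Step 12: prey: 0+0-0=0; pred: 7+0-3=4
Max prey = 137 at step 5

Answer: 137 5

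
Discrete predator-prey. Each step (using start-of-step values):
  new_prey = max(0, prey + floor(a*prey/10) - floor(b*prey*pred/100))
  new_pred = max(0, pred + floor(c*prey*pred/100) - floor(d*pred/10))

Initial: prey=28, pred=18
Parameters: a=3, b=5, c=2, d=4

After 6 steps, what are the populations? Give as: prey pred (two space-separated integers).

Answer: 1 3

Derivation:
Step 1: prey: 28+8-25=11; pred: 18+10-7=21
Step 2: prey: 11+3-11=3; pred: 21+4-8=17
Step 3: prey: 3+0-2=1; pred: 17+1-6=12
Step 4: prey: 1+0-0=1; pred: 12+0-4=8
Step 5: prey: 1+0-0=1; pred: 8+0-3=5
Step 6: prey: 1+0-0=1; pred: 5+0-2=3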